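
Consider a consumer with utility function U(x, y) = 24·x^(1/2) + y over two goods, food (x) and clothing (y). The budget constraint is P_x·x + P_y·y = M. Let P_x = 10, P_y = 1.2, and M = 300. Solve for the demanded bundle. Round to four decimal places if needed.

x* = 2.0736, y* = 232.72

MU_x = 12/√x, MU_y = 1. Tangency: 12/√x = P_x/P_y.
Thus x* = (12·P_y/P_x)² — independent of M — with the rest of income spent on y.
Plugging in: x* = (12·1.2/10)² = 2.0736, y* = 232.72.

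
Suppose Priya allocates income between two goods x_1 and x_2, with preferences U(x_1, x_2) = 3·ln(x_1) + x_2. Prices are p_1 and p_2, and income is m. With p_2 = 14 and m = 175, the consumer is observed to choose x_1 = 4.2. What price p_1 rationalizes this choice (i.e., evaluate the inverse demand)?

Set MRS = p_1/p_2: (3/x_1)/1 = p_1/p_2.
So x_1*(p_1,p_2) = 3·p_2/p_1, independent of income; and x_2* = (m − 3·p_2)/p_2.
Set x_1* = 4.2 in the demand function and solve for p_1: p_1 = 10.

p_1 = 10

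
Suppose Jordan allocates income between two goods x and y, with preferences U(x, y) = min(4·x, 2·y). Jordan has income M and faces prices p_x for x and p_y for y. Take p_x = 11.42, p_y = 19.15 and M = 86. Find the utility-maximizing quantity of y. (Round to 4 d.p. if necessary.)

With perfect complements, no substitution: consume in ratio x:y = 2:4.
Budget: p_x·x + p_y·2·x = M, so (2·p_x + 4·p_y)·x = 2·M.
Demand: x*(p_x,p_y,M) = 2·M/(2·p_x + 4·p_y), y* = 4·M/(2·p_x + 4·p_y).
Here 2·11.42 + 4·19.15 = 99.44, giving y* = 3.4594.

y* = 3.4594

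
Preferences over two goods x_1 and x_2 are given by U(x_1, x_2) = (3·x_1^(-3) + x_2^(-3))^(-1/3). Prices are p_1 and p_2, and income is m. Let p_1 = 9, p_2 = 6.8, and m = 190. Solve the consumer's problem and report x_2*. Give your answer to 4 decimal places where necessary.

From the CES first-order condition, 3·(x_2/x_1)^(4) = p_1/p_2.
Hence x_2/x_1 = ((1/3)·p_1/p_2)^(1/(4)), i.e. raised to the 0.25 power.
Substitute x_2 = (x_2/x_1)·x_1 into the budget: x_1* = m/(p_1 + p_2·(x_2/x_1)).
Numerically x_2/x_1 = 0.814992, so x_1* = 190/(9 + 6.8·0.814992) = 13.0657 and x_2* = 0.814992·13.0657 = 10.6484.

x_2* = 10.6484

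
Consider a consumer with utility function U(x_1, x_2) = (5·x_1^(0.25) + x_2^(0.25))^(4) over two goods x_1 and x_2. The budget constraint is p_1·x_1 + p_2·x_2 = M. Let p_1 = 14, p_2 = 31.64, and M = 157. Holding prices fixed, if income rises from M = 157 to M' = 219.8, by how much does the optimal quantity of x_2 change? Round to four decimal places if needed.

Δx_2* = 0.1624

Numerically x_2/x_1 = 0.039436, so x_1* = 157/(14 + 31.64·0.039436) = 10.2966 and x_2* = 0.039436·10.2966 = 0.4061.
At M' = 219.8: x_2* = 0.5685. Change: 0.5685 − 0.4061 = 0.1624.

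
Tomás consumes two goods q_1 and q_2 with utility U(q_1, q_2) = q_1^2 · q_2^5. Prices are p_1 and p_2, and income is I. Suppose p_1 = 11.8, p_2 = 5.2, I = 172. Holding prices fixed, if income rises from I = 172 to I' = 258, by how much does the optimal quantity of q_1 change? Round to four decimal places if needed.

The MRS is (2/5)·q_2/q_1. Set MRS = p_1/p_2.
Rearranging, p_2·q_2 = (5/2)·p_1·q_1. Substituting into the budget gives p_1·q_1·(1 + (5/2)) = I.
Demand: q_1*(p_1,p_2,I) = 2/7·I/p_1 and q_2* = 5/7·I/p_2.
At p_1=11.8, p_2=5.2, I=172: q_1* = 2/7·172/11.8 = 4.1646.
At I' = 258: q_1* = 6.247. Change: 6.247 − 4.1646 = 2.0823.

Δq_1* = 2.0823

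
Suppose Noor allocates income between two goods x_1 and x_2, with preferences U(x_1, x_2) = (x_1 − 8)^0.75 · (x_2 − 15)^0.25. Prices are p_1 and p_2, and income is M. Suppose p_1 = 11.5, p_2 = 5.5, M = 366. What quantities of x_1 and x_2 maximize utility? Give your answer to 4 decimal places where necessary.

This is Cobb-Douglas in (x_1−8, x_2−15): tangency gives 0.75·p_2·(x_2−15) = 0.25·p_1·(x_1−8).
After buying the subsistence bundle (8, 15), a share 0.75 of the remaining income goes to x_1: x_1* = 8 + 0.75·(M − 8p_1 − 15p_2)/p_1.
Discretionary income = 366 − 8·11.5 − 15·5.5 = 191.5; x_1* = 8 + 0.75·191.5/11.5 = 20.4891; x_2* = 15 + 0.25·191.5/5.5 = 23.7045.

x_1* = 20.4891, x_2* = 23.7045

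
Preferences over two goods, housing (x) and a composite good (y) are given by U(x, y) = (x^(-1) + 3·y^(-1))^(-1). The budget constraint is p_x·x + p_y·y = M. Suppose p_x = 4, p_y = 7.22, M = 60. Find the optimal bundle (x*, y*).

x* = 4.5085, y* = 5.8124

From the CES first-order condition, (1/3)·(y/x)^(2) = p_x/p_y.
Solve for the ratio: y/x = [3·p_x/p_y]^(0.5).
With the ratio pinned down, the budget gives x* = M/(p_x + p_y·(y/x)) and y* = (y/x)·x*.
Numerically y/x = 1.289205, so x* = 60/(4 + 7.22·1.289205) = 4.5085 and y* = 1.289205·4.5085 = 5.8124.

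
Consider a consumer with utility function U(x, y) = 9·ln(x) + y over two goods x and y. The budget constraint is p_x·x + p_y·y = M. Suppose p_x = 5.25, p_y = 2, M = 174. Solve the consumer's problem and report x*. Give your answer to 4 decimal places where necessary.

x* = 3.4286

Set MRS = p_x/p_y: (9/x)/1 = p_x/p_y.
So x*(p_x,p_y) = 9·p_y/p_x, independent of income; and y* = (M − 9·p_y)/p_y.
At the given prices: x* = 9·2/5.25 = 3.4286.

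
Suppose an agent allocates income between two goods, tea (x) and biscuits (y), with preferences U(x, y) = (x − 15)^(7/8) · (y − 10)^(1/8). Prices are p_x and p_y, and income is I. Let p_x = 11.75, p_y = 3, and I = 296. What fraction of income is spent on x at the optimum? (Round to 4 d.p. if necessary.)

This is Cobb-Douglas in (x−15, y−10): tangency gives 0.875·p_y·(y−10) = 0.125·p_x·(x−15).
After buying the subsistence bundle (15, 10), a share 0.875 of the remaining income goes to x: x* = 15 + 0.875·(I − 15p_x − 10p_y)/p_x.
Discretionary income = 296 − 15·11.75 − 10·3 = 89.75; x* = 15 + 0.875·89.75/11.75 = 21.6835; y* = 10 + 0.125·89.75/3 = 13.7396.
Expenditure on x: 11.75·21.6835 = 254.7812; share = 0.8607.

share on x = 0.8607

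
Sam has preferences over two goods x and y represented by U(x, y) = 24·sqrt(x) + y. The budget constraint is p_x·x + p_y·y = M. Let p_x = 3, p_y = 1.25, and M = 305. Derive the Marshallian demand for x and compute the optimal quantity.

x* = 25

Set MRS = p_x/p_y: 12·x^(−1/2) = p_x/p_y.
Solve: √x = 12·p_y/p_x, so x*(p_x,p_y) = (12·p_y/p_x)², and y* = (M − p_x·x*)/p_y.
Plugging in: x* = (12·1.25/3)² = 25.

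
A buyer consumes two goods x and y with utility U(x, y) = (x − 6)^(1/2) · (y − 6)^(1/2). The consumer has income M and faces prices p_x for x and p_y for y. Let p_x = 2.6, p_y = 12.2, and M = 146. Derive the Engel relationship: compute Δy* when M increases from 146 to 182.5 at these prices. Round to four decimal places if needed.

MRS = (y−6)/(x−6). Tangency with p_x/p_y gives y−6 = (p_x/p_y)·(x−6).
Substituting into the budget: x* = 6 + 0.5·(M − 6·p_x − 6·p_y)/p_x, and y* = 6 + 0.5·(…)/p_y.
Discretionary income = 146 − 6·2.6 − 6·12.2 = 57.2; y* = 6 + 0.5·57.2/12.2 = 8.3443.
At M' = 182.5: y* = 9.8402. Change: 9.8402 − 8.3443 = 1.4959.

Δy* = 1.4959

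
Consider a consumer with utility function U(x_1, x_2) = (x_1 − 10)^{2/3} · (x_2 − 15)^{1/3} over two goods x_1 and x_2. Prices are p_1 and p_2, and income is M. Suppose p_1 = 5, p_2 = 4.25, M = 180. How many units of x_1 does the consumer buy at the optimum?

x_1* = 18.8333

Let x_1' = x_1−10, x_2' = x_2−15. MRS = 2·x_2'/x_1' = p_1/p_2.
Substituting into the budget: x_1* = 10 + 2/3·(M − 10·p_1 − 15·p_2)/p_1, and x_2* = 15 + 1/3·(…)/p_2.
Discretionary income = 180 − 10·5 − 15·4.25 = 66.25; x_1* = 10 + 2/3·66.25/5 = 18.8333.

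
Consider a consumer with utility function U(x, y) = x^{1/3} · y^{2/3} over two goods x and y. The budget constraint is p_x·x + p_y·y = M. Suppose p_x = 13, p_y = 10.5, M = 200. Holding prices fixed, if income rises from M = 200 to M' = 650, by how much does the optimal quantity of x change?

MU_x/MU_y = (1/3·y)/(2/3·x); tangency sets this equal to p_x/p_y.
So 1/3·p_y·y = 2/3·p_x·x; combined with the budget, a share 1/3 of income goes to x.
Demand: x*(p_x,p_y,M) = 1/3·M/p_x and y* = 2/3·M/p_y.
At p_x=13, p_y=10.5, M=200: x* = 1/3·200/13 = 5.1282.
At M' = 650: x* = 16.6667. Change: 16.6667 − 5.1282 = 11.5385.

Δx* = 11.5385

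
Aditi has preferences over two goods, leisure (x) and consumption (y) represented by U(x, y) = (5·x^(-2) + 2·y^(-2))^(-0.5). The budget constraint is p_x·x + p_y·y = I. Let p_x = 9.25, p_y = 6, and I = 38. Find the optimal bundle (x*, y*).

x* = 2.6468, y* = 2.2529

With the ratio pinned down, the budget gives x* = I/(p_x + p_y·(y/x)) and y* = (y/x)·x*.
Numerically y/x = 0.851171, so x* = 38/(9.25 + 6·0.851171) = 2.6468 and y* = 0.851171·2.6468 = 2.2529.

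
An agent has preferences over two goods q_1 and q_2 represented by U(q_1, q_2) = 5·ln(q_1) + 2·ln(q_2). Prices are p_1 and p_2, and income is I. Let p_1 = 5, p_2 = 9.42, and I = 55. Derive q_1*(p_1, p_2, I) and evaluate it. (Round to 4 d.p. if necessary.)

Demand: q_1*(p_1,p_2,I) = 5/7·I/p_1 and q_2* = 2/7·I/p_2.
At p_1=5, p_2=9.42, I=55: q_1* = 5/7·55/5 = 7.8571.

q_1* = 7.8571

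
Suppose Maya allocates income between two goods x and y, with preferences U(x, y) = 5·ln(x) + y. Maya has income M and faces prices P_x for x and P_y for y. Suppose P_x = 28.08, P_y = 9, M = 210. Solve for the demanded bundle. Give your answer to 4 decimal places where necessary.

x* = 1.6026, y* = 18.3333

So x*(P_x,P_y) = 5·P_y/P_x, independent of income; and y* = (M − 5·P_y)/P_y.
At the given prices: x* = 5·9/28.08 = 1.6026, and y* = 18.3333.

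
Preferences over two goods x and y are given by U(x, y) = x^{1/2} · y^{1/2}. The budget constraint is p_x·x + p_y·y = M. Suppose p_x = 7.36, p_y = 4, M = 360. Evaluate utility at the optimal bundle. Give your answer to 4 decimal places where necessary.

Tangency: MRS = y/x = p_x/p_y.
Rearranging, p_y·y = p_x·x. Substituting into the budget gives p_x·x·(1 + 1) = M.
Demand: x*(p_x,p_y,M) = 0.5·M/p_x and y* = 0.5·M/p_y.
At p_x=7.36, p_y=4, M=360: x* = 0.5·360/7.36 = 24.4565, y* = 45.
Utility at the optimum: U(24.4565, 45) = 33.1744.

V = 33.1744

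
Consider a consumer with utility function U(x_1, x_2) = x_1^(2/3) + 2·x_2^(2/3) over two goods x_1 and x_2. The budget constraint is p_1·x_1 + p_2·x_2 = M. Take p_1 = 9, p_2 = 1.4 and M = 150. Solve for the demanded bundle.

x_1* = 0.0503, x_2* = 106.8198

Substitute x_2 = (x_2/x_1)·x_1 into the budget: x_1* = M/(p_1 + p_2·(x_2/x_1)).
Numerically x_2/x_1 = 2125.364431, so x_1* = 150/(9 + 1.4·2125.364431) = 0.0503 and x_2* = 2125.364431·0.0503 = 106.8198.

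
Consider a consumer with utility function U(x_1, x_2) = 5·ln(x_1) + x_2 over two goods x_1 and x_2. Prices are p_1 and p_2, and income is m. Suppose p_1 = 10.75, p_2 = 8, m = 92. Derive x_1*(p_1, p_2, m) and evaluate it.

x_1* = 3.7209

Set MRS = p_1/p_2: (5/x_1)/1 = p_1/p_2.
So x_1*(p_1,p_2) = 5·p_2/p_1, independent of income; and x_2* = (m − 5·p_2)/p_2.
At the given prices: x_1* = 5·8/10.75 = 3.7209.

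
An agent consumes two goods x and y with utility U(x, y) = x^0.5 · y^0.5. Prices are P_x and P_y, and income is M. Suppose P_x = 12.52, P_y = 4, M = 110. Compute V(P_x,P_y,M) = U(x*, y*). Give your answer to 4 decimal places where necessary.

MU_x/MU_y = (0.5·y)/(0.5·x); tangency sets this equal to P_x/P_y.
Rearranging, P_y·y = P_x·x. Substituting into the budget gives P_x·x·(1 + 1) = M.
Demand: x*(P_x,P_y,M) = 0.5·M/P_x and y* = 0.5·M/P_y.
At P_x=12.52, P_y=4, M=110: x* = 0.5·110/12.52 = 4.393, y* = 13.75.
Utility at the optimum: U(4.393, 13.75) = 7.772.

V = 7.772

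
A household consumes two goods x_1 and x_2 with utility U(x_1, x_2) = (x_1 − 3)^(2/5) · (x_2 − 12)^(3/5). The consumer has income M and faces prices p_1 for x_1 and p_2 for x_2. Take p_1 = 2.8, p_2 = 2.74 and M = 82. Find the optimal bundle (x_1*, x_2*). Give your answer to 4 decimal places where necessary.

x_1* = 8.8171, x_2* = 20.9168

MRS = (2/3)·(x_2−12)/(x_1−3). Tangency with p_1/p_2 gives x_2−12 = (3/2)·(p_1/p_2)·(x_1−3).
After buying the subsistence bundle (3, 12), a share 0.4 of the remaining income goes to x_1: x_1* = 3 + 0.4·(M − 3p_1 − 12p_2)/p_1.
Discretionary income = 82 − 3·2.8 − 12·2.74 = 40.72; x_1* = 3 + 0.4·40.72/2.8 = 8.8171; x_2* = 12 + 0.6·40.72/2.74 = 20.9168.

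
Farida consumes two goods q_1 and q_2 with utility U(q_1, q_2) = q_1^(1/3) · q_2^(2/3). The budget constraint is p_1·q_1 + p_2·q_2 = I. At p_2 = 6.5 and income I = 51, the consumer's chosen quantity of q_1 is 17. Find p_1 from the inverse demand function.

p_1 = 1

Tangency: MRS = (1/2)·q_2/q_1 = p_1/p_2.
Rearranging, p_2·q_2 = 2·p_1·q_1. Substituting into the budget gives p_1·q_1·(1 + 2) = I.
Demand: q_1*(p_1,p_2,I) = 1/3·I/p_1 and q_2* = 2/3·I/p_2.
Set q_1* = 17 in the demand function and solve for p_1: p_1 = 1.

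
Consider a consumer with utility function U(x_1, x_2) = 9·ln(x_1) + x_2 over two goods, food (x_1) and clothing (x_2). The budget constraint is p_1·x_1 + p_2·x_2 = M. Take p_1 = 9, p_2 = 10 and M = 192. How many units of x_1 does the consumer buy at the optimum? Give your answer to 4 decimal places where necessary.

So x_1*(p_1,p_2) = 9·p_2/p_1, independent of income; and x_2* = (M − 9·p_2)/p_2.
At the given prices: x_1* = 9·10/9 = 10.

x_1* = 10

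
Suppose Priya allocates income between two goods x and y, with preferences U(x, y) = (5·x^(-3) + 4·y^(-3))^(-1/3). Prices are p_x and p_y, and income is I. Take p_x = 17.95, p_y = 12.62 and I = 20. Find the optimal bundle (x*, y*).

MU_x ∝ 5·x^(-4), MU_y ∝ 4·y^(-4), so MRS = (5/4)·(y/x)^(4) = p_x/p_y.
Solve for the ratio: y/x = [(4/5)·p_x/p_y]^(0.25).
Substitute y = (y/x)·x into the budget: x* = I/(p_x + p_y·(y/x)).
Numerically y/x = 1.032818, so x* = 20/(17.95 + 12.62·1.032818) = 0.6455 and y* = 1.032818·0.6455 = 0.6667.

x* = 0.6455, y* = 0.6667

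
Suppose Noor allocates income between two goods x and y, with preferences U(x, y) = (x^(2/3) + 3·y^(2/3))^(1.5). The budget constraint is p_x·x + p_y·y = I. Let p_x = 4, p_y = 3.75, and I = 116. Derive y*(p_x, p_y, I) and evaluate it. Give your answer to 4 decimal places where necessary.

y* = 29.9581

MRS = MU_x/MU_y = (1/3)·(y/x)^(1/3). Set equal to p_x/p_y.
Solve for the ratio: y/x = [3·p_x/p_y]^(3).
With the ratio pinned down, the budget gives x* = I/(p_x + p_y·(y/x)) and y* = (y/x)·x*.
Numerically y/x = 32.768, so x* = 116/(4 + 3.75·32.768) = 0.9142 and y* = 32.768·0.9142 = 29.9581.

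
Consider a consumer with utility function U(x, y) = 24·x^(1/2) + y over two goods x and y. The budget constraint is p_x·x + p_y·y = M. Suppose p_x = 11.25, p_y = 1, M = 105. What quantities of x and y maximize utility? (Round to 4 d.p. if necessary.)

Set MRS = p_x/p_y: 12·x^(−1/2) = p_x/p_y.
Thus x* = (12·p_y/p_x)² — independent of M — with the rest of income spent on y.
Plugging in: x* = (12·1/11.25)² = 1.1378, y* = 92.2.

x* = 1.1378, y* = 92.2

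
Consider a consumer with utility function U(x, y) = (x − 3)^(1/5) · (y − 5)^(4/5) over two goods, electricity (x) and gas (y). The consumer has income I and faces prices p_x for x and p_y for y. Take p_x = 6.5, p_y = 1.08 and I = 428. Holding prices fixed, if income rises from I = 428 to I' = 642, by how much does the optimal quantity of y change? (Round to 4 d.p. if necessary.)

Δy* = 158.5185

This is Cobb-Douglas in (x−3, y−5): tangency gives 0.2·p_y·(y−5) = 0.8·p_x·(x−3).
After buying the subsistence bundle (3, 5), a share 0.2 of the remaining income goes to x: x* = 3 + 0.2·(I − 3p_x − 5p_y)/p_x.
Discretionary income = 428 − 3·6.5 − 5·1.08 = 403.1; y* = 5 + 0.8·403.1/1.08 = 303.5926.
At I' = 642: y* = 462.1111. Change: 462.1111 − 303.5926 = 158.5185.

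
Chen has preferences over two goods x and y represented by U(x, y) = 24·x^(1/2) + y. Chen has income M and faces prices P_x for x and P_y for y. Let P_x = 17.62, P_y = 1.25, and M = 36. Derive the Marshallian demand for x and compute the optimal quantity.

Plugging in: x* = (12·1.25/17.62)² = 0.7247.

x* = 0.7247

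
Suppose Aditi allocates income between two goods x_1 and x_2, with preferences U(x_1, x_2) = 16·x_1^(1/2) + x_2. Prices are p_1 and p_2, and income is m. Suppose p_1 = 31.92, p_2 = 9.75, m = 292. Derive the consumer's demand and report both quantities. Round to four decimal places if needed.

x_1* = 5.9712, x_2* = 10.3998

MU_x_1 = 8/√x_1, MU_x_2 = 1. Tangency: 8/√x_1 = p_1/p_2.
Solve: √x_1 = 8·p_2/p_1, so x_1*(p_1,p_2) = (8·p_2/p_1)², and x_2* = (m − p_1·x_1*)/p_2.
Plugging in: x_1* = (8·9.75/31.92)² = 5.9712, x_2* = 10.3998.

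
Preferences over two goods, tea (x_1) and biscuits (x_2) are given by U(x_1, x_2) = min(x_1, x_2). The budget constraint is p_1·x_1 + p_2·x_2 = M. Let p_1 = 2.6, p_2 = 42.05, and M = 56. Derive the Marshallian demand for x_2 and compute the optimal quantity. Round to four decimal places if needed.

Leontief preferences: the optimum is at the kink where x_1/1 = x_2/1, i.e. x_2 = x_1.
Budget: p_1·x_1 + p_2·x_1 = M, so (p_1 + p_2)·x_1 = M.
Demand: x_1*(p_1,p_2,M) = M/(p_1 + p_2), x_2* = M/(p_1 + p_2).
Here 2.6 + 42.05 = 44.65, giving x_2* = 1.2542.

x_2* = 1.2542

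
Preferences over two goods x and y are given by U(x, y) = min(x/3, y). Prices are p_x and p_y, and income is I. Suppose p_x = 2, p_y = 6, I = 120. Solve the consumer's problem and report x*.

x* = 30

Demand: x*(p_x,p_y,I) = 3·I/(3·p_x + p_y), y* = I/(3·p_x + p_y).
Here 3·2 + 6 = 12, giving x* = 30.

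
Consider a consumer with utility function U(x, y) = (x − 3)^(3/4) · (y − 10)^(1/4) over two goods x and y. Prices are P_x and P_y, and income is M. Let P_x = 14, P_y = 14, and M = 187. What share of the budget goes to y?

Discretionary income = 187 − 3·14 − 10·14 = 5; x* = 3 + 0.75·5/14 = 3.2679; y* = 10 + 0.25·5/14 = 10.0893.
Expenditure on y: 14·10.0893 = 141.25; share = 0.7553.

share on y = 0.7553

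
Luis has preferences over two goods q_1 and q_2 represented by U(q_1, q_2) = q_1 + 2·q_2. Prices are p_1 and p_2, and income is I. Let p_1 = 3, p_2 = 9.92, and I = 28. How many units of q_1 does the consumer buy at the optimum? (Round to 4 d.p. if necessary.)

q_1* = 9.3333

Linear utility — the consumer picks whichever good has higher MU/price: 1/3 = 0.3333 vs 2/9.92 = 0.2016.
q_1 gives more utility per dollar, so spend all income on q_1: q_1* = I/p_1, q_2* = 0.
Numerically: q_1* = 9.3333, q_2* = 0.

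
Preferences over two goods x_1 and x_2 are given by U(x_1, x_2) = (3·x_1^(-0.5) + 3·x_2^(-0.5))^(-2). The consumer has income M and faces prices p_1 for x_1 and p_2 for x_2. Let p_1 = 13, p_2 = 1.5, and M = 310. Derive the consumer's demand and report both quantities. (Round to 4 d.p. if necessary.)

x_1* = 16.0382, x_2* = 67.669

From the CES first-order condition, (x_2/x_1)^(1.5) = p_1/p_2.
Hence x_2/x_1 = (p_1/p_2)^(1/(1.5)), i.e. raised to the 2/3 power.
Substitute x_2 = (x_2/x_1)·x_1 into the budget: x_1* = M/(p_1 + p_2·(x_2/x_1)).
Numerically x_2/x_1 = 4.219245, so x_1* = 310/(13 + 1.5·4.219245) = 16.0382 and x_2* = 4.219245·16.0382 = 67.669.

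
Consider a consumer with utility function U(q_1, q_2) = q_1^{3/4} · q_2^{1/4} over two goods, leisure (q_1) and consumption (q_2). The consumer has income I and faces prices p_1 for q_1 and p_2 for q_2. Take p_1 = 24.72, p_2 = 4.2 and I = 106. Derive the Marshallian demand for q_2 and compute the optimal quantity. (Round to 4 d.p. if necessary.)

q_2* = 6.3095

Demand: q_1*(p_1,p_2,I) = 0.75·I/p_1 and q_2* = 0.25·I/p_2.
At p_1=24.72, p_2=4.2, I=106: q_2* = 0.25·106/4.2 = 6.3095.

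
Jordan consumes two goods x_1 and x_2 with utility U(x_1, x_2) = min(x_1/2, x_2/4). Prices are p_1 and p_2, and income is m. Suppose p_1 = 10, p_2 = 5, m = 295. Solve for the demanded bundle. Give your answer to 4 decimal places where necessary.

Leontief preferences: the optimum is at the kink where x_1/2 = x_2/4, i.e. x_2 = 2·x_1.
Budget: p_1·x_1 + p_2·2·x_1 = m, so (2·p_1 + 4·p_2)·x_1 = 2·m.
Demand: x_1*(p_1,p_2,m) = 2·m/(2·p_1 + 4·p_2), x_2* = 4·m/(2·p_1 + 4·p_2).
Here 2·10 + 4·5 = 40, giving x_1* = 14.75 and x_2* = 29.5.

x_1* = 14.75, x_2* = 29.5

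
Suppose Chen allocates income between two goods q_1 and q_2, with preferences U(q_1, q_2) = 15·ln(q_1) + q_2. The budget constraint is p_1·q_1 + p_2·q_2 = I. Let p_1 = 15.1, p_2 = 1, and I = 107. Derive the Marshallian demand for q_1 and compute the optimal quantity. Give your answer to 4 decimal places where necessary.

Set MRS = p_1/p_2: (15/q_1)/1 = p_1/p_2.
So q_1*(p_1,p_2) = 15·p_2/p_1, independent of income; and q_2* = (I − 15·p_2)/p_2.
At the given prices: q_1* = 15·1/15.1 = 0.9934.

q_1* = 0.9934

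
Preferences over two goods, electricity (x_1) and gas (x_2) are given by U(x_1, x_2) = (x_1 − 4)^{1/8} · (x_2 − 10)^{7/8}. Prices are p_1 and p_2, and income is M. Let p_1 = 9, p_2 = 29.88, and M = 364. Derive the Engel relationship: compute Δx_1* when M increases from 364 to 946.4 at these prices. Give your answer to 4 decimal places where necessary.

After buying the subsistence bundle (4, 10), a share 0.125 of the remaining income goes to x_1: x_1* = 4 + 0.125·(M − 4p_1 − 10p_2)/p_1.
Discretionary income = 364 − 4·9 − 10·29.88 = 29.2; x_1* = 4 + 0.125·29.2/9 = 4.4056.
At M' = 946.4: x_1* = 12.4944. Change: 12.4944 − 4.4056 = 8.0889.

Δx_1* = 8.0889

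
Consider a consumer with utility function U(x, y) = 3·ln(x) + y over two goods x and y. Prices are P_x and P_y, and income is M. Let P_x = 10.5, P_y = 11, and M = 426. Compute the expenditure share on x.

Set MRS = P_x/P_y: (3/x)/1 = P_x/P_y.
So x*(P_x,P_y) = 3·P_y/P_x, independent of income; and y* = (M − 3·P_y)/P_y.
At the given prices: x* = 3·11/10.5 = 3.1429, and y* = 35.7273.
Expenditure on x: 10.5·3.1429 = 33; share = 0.0775.

share on x = 0.0775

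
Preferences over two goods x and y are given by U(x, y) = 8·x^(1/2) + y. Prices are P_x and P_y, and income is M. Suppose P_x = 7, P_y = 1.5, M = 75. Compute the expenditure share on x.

Set MRS = P_x/P_y: 4·x^(−1/2) = P_x/P_y.
Solve: √x = 4·P_y/P_x, so x*(P_x,P_y) = (4·P_y/P_x)², and y* = (M − P_x·x*)/P_y.
Plugging in: x* = (4·1.5/7)² = 0.7347, y* = 46.5714.
Expenditure on x: 7·0.7347 = 5.1429; share = 0.0686.

share on x = 0.0686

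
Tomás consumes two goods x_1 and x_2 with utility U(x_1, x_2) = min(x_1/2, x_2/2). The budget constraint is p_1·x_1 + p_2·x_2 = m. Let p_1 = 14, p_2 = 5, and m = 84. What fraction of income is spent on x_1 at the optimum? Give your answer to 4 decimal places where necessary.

Demand: x_1*(p_1,p_2,m) = 2·m/(2·p_1 + 2·p_2), x_2* = 2·m/(2·p_1 + 2·p_2).
Here 2·14 + 2·5 = 38, giving x_1* = 4.4211 and x_2* = 4.4211.
Expenditure on x_1: 14·4.4211 = 61.8947; share = 0.7368.

share on x_1 = 0.7368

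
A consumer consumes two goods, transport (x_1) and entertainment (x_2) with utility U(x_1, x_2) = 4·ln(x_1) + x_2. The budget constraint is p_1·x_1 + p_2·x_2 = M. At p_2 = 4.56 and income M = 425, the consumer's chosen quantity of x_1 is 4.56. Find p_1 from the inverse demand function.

Set MRS = p_1/p_2: (4/x_1)/1 = p_1/p_2.
So x_1*(p_1,p_2) = 4·p_2/p_1, independent of income; and x_2* = (M − 4·p_2)/p_2.
Set x_1* = 4.56 in the demand function and solve for p_1: p_1 = 4.

p_1 = 4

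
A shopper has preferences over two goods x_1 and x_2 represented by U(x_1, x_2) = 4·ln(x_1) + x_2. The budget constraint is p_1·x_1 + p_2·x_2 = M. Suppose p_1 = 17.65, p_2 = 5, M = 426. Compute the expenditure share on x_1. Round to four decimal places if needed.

MU_x_1 = 4/x_1, MU_x_2 = 1. Tangency: 4/x_1 = p_1/p_2.
So x_1*(p_1,p_2) = 4·p_2/p_1, independent of income; and x_2* = (M − 4·p_2)/p_2.
At the given prices: x_1* = 4·5/17.65 = 1.1331, and x_2* = 81.2.
Expenditure on x_1: 17.65·1.1331 = 20; share = 0.0469.

share on x_1 = 0.0469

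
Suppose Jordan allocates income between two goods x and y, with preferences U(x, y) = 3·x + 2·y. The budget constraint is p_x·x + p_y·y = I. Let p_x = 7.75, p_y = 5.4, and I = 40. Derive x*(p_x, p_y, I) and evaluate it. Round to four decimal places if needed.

x* = 5.1613

Linear utility — the consumer picks whichever good has higher MU/price: 3/7.75 = 0.3871 vs 2/5.4 = 0.3704.
x gives more utility per dollar, so spend all income on x: x* = I/p_x, y* = 0.
Numerically: x* = 5.1613, y* = 0.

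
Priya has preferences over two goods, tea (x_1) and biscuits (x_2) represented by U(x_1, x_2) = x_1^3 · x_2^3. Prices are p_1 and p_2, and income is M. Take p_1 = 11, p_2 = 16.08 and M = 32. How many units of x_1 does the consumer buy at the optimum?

x_1* = 1.4545

Tangency: MRS = x_2/x_1 = p_1/p_2.
So 3·p_2·x_2 = 3·p_1·x_1; combined with the budget, a share 0.5 of income goes to x_1.
Demand: x_1*(p_1,p_2,M) = 0.5·M/p_1 and x_2* = 0.5·M/p_2.
At p_1=11, p_2=16.08, M=32: x_1* = 0.5·32/11 = 1.4545.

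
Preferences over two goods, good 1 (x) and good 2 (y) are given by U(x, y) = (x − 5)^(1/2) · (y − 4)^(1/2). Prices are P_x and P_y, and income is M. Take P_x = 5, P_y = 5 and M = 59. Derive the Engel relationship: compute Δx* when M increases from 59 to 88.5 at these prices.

Δx* = 2.95

Let x' = x−5, y' = y−4. MRS = y'/x' = P_x/P_y.
After buying the subsistence bundle (5, 4), a share 0.5 of the remaining income goes to x: x* = 5 + 0.5·(M − 5P_x − 4P_y)/P_x.
Discretionary income = 59 − 5·5 − 4·5 = 14; x* = 5 + 0.5·14/5 = 6.4.
At M' = 88.5: x* = 9.35. Change: 9.35 − 6.4 = 2.95.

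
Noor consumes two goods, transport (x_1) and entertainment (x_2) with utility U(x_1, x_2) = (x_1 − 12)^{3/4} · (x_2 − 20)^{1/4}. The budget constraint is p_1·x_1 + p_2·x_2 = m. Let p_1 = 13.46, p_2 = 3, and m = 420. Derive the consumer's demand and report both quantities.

This is Cobb-Douglas in (x_1−12, x_2−20): tangency gives 0.75·p_2·(x_2−20) = 0.25·p_1·(x_1−12).
Substituting into the budget: x_1* = 12 + 0.75·(m − 12·p_1 − 20·p_2)/p_1, and x_2* = 20 + 0.25·(…)/p_2.
Discretionary income = 420 − 12·13.46 − 20·3 = 198.48; x_1* = 12 + 0.75·198.48/13.46 = 23.0594; x_2* = 20 + 0.25·198.48/3 = 36.54.

x_1* = 23.0594, x_2* = 36.54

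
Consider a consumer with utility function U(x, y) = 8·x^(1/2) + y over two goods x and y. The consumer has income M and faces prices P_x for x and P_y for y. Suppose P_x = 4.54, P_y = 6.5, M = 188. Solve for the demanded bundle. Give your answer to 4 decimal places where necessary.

Solve: √x = 4·P_y/P_x, so x*(P_x,P_y) = (4·P_y/P_x)², and y* = (M − P_x·x*)/P_y.
Plugging in: x* = (4·6.5/4.54)² = 32.7971, y* = 6.0156.

x* = 32.7971, y* = 6.0156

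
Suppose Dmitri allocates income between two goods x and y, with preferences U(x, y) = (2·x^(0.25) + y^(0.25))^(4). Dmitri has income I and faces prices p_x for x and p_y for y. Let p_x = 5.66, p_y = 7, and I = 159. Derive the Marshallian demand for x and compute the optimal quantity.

x* = 20.5093

MU_x ∝ 2·x^(-0.75), MU_y ∝ y^(-0.75), so MRS = 2·(y/x)^(0.75) = p_x/p_y.
Solve for the ratio: y/x = [(1/2)·p_x/p_y]^(4/3).
With the ratio pinned down, the budget gives x* = I/(p_x + p_y·(y/x)) and y* = (y/x)·x*.
Numerically y/x = 0.29894, so x* = 159/(5.66 + 7·0.29894) = 20.5093.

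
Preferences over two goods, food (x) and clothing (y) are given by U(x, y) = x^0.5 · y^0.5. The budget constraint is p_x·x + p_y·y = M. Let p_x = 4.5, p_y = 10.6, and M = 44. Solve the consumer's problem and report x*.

MU_x/MU_y = (0.5·y)/(0.5·x); tangency sets this equal to p_x/p_y.
So 0.5·p_y·y = 0.5·p_x·x; combined with the budget, a share 0.5 of income goes to x.
Demand: x*(p_x,p_y,M) = 0.5·M/p_x and y* = 0.5·M/p_y.
At p_x=4.5, p_y=10.6, M=44: x* = 0.5·44/4.5 = 4.8889.

x* = 4.8889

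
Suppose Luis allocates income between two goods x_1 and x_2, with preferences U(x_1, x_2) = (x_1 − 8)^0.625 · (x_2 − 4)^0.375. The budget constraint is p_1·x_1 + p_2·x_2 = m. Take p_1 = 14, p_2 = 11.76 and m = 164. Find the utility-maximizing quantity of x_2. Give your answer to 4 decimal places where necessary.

x_2* = 4.1582

After buying the subsistence bundle (8, 4), a share 0.625 of the remaining income goes to x_1: x_1* = 8 + 0.625·(m − 8p_1 − 4p_2)/p_1.
Discretionary income = 164 − 8·14 − 4·11.76 = 4.96; x_2* = 4 + 0.375·4.96/11.76 = 4.1582.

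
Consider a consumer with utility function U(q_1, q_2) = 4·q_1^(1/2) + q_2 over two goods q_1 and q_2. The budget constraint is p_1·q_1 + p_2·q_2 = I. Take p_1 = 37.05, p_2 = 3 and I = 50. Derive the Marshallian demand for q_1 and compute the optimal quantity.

Set MRS = p_1/p_2: 2·q_1^(−1/2) = p_1/p_2.
Thus q_1* = (2·p_2/p_1)² — independent of I — with the rest of income spent on q_2.
Plugging in: q_1* = (2·3/37.05)² = 0.0262.

q_1* = 0.0262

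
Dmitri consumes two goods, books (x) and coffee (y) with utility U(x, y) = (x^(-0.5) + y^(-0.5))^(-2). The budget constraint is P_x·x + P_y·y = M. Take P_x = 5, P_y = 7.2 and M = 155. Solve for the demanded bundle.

x* = 14.5592, y* = 11.4172

Substitute y = (y/x)·x into the budget: x* = M/(P_x + P_y·(y/x)).
Numerically y/x = 0.784197, so x* = 155/(5 + 7.2·0.784197) = 14.5592 and y* = 0.784197·14.5592 = 11.4172.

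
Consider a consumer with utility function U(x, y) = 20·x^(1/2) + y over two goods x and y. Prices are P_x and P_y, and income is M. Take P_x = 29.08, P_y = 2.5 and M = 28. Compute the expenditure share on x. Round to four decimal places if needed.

Utility is quasi-linear in y; the FOC for x is 10/√x = P_x/P_y.
Thus x* = (10·P_y/P_x)² — independent of M — with the rest of income spent on y.
Plugging in: x* = (10·2.5/29.08)² = 0.7391, y* = 2.603.
Expenditure on x: 29.08·0.7391 = 21.4924; share = 0.7676.

share on x = 0.7676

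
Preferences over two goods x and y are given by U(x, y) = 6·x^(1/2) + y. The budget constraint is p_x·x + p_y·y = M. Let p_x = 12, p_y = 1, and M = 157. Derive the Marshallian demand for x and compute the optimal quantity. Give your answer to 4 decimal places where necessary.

x* = 0.0625

Utility is quasi-linear in y; the FOC for x is 3/√x = p_x/p_y.
Solve: √x = 3·p_y/p_x, so x*(p_x,p_y) = (3·p_y/p_x)², and y* = (M − p_x·x*)/p_y.
Plugging in: x* = (3·1/12)² = 0.0625.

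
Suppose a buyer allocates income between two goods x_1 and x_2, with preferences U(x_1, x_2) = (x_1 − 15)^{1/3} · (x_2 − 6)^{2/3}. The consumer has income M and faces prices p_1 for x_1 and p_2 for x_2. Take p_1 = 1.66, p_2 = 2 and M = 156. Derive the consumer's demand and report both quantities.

x_1* = 38.9157, x_2* = 45.7

Substituting into the budget: x_1* = 15 + 1/3·(M − 15·p_1 − 6·p_2)/p_1, and x_2* = 6 + 2/3·(…)/p_2.
Discretionary income = 156 − 15·1.66 − 6·2 = 119.1; x_1* = 15 + 1/3·119.1/1.66 = 38.9157; x_2* = 6 + 2/3·119.1/2 = 45.7.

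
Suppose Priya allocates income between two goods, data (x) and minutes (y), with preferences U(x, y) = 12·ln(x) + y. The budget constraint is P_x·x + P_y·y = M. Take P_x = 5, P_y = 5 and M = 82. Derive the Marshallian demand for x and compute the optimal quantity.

Set MRS = P_x/P_y: (12/x)/1 = P_x/P_y.
So x*(P_x,P_y) = 12·P_y/P_x, independent of income; and y* = (M − 12·P_y)/P_y.
At the given prices: x* = 12·5/5 = 12.

x* = 12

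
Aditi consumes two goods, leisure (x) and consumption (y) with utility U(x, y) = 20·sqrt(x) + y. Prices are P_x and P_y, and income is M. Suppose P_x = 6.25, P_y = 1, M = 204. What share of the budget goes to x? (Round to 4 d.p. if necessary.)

share on x = 0.0784

Set MRS = P_x/P_y: 10·x^(−1/2) = P_x/P_y.
Thus x* = (10·P_y/P_x)² — independent of M — with the rest of income spent on y.
Plugging in: x* = (10·1/6.25)² = 2.56, y* = 188.
Expenditure on x: 6.25·2.56 = 16; share = 0.0784.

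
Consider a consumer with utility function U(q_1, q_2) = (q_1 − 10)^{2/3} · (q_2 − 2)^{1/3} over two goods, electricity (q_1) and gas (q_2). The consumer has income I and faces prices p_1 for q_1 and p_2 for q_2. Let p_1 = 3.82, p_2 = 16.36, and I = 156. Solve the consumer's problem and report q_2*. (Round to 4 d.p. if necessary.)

Discretionary income = 156 − 10·3.82 − 2·16.36 = 85.08; q_2* = 2 + 1/3·85.08/16.36 = 3.7335.

q_2* = 3.7335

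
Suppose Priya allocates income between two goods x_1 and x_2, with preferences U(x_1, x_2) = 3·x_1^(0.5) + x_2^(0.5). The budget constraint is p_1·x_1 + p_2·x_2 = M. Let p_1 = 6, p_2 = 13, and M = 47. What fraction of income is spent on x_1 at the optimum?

share on x_1 = 0.9512

From the CES first-order condition, 3·(x_2/x_1)^(0.5) = p_1/p_2.
Solve for the ratio: x_2/x_1 = [(1/3)·p_1/p_2]^(2).
Substitute x_2 = (x_2/x_1)·x_1 into the budget: x_1* = M/(p_1 + p_2·(x_2/x_1)).
Numerically x_2/x_1 = 0.023669, so x_1* = 47/(6 + 13·0.023669) = 7.4512 and x_2* = 0.023669·7.4512 = 0.1764.
Expenditure on x_1: 6·7.4512 = 44.7073; share = 0.9512.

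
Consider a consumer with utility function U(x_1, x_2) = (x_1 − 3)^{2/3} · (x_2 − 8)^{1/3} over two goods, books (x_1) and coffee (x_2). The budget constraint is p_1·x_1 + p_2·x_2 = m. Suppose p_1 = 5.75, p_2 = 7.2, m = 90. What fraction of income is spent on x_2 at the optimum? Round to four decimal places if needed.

share on x_2 = 0.6961

Discretionary income = 90 − 3·5.75 − 8·7.2 = 15.15; x_1* = 3 + 2/3·15.15/5.75 = 4.7565; x_2* = 8 + 1/3·15.15/7.2 = 8.7014.
Expenditure on x_2: 7.2·8.7014 = 62.65; share = 0.6961.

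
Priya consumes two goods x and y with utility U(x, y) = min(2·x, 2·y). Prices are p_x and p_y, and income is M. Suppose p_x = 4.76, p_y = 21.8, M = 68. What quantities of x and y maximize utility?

Leontief preferences: the optimum is at the kink where x/2 = y/2, i.e. y = x.
Budget: p_x·x + p_y·x = M, so (2·p_x + 2·p_y)·x = 2·M.
Demand: x*(p_x,p_y,M) = 2·M/(2·p_x + 2·p_y), y* = 2·M/(2·p_x + 2·p_y).
Here 2·4.76 + 2·21.8 = 53.12, giving x* = 2.5602 and y* = 2.5602.

x* = 2.5602, y* = 2.5602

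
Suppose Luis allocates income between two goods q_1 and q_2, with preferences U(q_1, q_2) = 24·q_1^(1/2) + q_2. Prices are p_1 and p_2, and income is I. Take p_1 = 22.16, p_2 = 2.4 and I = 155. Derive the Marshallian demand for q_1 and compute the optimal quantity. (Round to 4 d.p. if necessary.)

Set MRS = p_1/p_2: 12·q_1^(−1/2) = p_1/p_2.
Thus q_1* = (12·p_2/p_1)² — independent of I — with the rest of income spent on q_2.
Plugging in: q_1* = (12·2.4/22.16)² = 1.6891.

q_1* = 1.6891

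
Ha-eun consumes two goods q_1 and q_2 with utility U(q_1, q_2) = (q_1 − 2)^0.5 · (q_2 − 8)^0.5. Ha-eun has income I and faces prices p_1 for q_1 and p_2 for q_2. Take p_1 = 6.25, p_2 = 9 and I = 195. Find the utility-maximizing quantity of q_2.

q_2* = 14.1389

Substituting into the budget: q_1* = 2 + 0.5·(I − 2·p_1 − 8·p_2)/p_1, and q_2* = 8 + 0.5·(…)/p_2.
Discretionary income = 195 − 2·6.25 − 8·9 = 110.5; q_2* = 8 + 0.5·110.5/9 = 14.1389.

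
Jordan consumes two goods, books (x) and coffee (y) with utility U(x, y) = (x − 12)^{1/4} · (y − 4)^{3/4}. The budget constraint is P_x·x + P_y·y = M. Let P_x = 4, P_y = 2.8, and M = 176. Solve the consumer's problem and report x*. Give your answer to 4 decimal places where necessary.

After buying the subsistence bundle (12, 4), a share 0.25 of the remaining income goes to x: x* = 12 + 0.25·(M − 12P_x − 4P_y)/P_x.
Discretionary income = 176 − 12·4 − 4·2.8 = 116.8; x* = 12 + 0.25·116.8/4 = 19.3.

x* = 19.3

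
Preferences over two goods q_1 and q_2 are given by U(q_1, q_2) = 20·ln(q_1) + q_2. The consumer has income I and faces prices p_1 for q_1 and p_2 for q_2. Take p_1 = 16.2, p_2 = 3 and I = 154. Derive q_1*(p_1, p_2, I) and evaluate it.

q_1* = 3.7037

So q_1*(p_1,p_2) = 20·p_2/p_1, independent of income; and q_2* = (I − 20·p_2)/p_2.
At the given prices: q_1* = 20·3/16.2 = 3.7037.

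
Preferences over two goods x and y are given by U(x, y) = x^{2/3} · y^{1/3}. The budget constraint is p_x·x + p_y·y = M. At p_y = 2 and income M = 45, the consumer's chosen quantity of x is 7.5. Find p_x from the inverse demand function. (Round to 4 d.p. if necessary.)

p_x = 4

MU_x/MU_y = (2/3·y)/(1/3·x); tangency sets this equal to p_x/p_y.
So 2/3·p_y·y = 1/3·p_x·x; combined with the budget, a share 2/3 of income goes to x.
Demand: x*(p_x,p_y,M) = 2/3·M/p_x and y* = 1/3·M/p_y.
Set x* = 7.5 in the demand function and solve for p_x: p_x = 4.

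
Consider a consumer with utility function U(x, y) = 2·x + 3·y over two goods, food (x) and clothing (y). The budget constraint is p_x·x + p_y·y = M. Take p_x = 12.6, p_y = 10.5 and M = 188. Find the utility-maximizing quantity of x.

y gives more utility per dollar, so spend all income on y: y* = M/p_y, x* = 0.
Numerically: x* = 0, y* = 17.9048.

x* = 0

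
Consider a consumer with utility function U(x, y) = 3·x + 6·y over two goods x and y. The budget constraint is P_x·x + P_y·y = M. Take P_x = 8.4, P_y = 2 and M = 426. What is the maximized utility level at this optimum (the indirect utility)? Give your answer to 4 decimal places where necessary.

V = 1278

Perfect substitutes: compare marginal utility per dollar. 3/P_x vs 6/P_y → 0.3571 vs 3.
y gives more utility per dollar, so spend all income on y: y* = M/P_y, x* = 0.
Numerically: x* = 0, y* = 213.
Utility at the optimum: U(0, 213) = 1278.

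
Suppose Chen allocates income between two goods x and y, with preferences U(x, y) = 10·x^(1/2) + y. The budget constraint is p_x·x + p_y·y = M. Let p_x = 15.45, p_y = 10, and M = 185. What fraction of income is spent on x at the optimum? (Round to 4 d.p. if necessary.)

Solve: √x = 5·p_y/p_x, so x*(p_x,p_y) = (5·p_y/p_x)², and y* = (M − p_x·x*)/p_y.
Plugging in: x* = (5·10/15.45)² = 10.4733, y* = 2.3188.
Expenditure on x: 15.45·10.4733 = 161.8123; share = 0.8747.

share on x = 0.8747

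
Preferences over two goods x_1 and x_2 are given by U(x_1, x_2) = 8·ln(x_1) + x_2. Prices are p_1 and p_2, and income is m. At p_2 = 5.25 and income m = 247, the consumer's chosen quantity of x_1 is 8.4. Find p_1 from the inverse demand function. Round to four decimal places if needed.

MU_x_1 = 8/x_1, MU_x_2 = 1. Tangency: 8/x_1 = p_1/p_2.
So x_1*(p_1,p_2) = 8·p_2/p_1, independent of income; and x_2* = (m − 8·p_2)/p_2.
Set x_1* = 8.4 in the demand function and solve for p_1: p_1 = 5.

p_1 = 5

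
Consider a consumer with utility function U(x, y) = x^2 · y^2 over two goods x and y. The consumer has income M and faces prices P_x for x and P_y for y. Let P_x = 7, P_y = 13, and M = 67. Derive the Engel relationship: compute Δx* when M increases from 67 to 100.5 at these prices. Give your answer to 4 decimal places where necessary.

MU_x/MU_y = (2·y)/(2·x); tangency sets this equal to P_x/P_y.
So 2·P_y·y = 2·P_x·x; combined with the budget, a share 0.5 of income goes to x.
Demand: x*(P_x,P_y,M) = 0.5·M/P_x and y* = 0.5·M/P_y.
At P_x=7, P_y=13, M=67: x* = 0.5·67/7 = 4.7857.
At M' = 100.5: x* = 7.1786. Change: 7.1786 − 4.7857 = 2.3929.

Δx* = 2.3929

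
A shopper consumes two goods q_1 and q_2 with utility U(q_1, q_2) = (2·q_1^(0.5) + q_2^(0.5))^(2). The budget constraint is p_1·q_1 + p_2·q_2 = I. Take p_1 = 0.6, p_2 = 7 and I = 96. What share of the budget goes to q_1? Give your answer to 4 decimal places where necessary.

share on q_1 = 0.979

MRS = MU_q_1/MU_q_2 = 2·(q_2/q_1)^(0.5). Set equal to p_1/p_2.
Hence q_2/q_1 = ((1/2)·p_1/p_2)^(1/(0.5)), i.e. raised to the 2 power.
With the ratio pinned down, the budget gives q_1* = I/(p_1 + p_2·(q_2/q_1)) and q_2* = (q_2/q_1)·q_1*.
Numerically q_2/q_1 = 0.001837, so q_1* = 96/(0.6 + 7·0.001837) = 156.6434 and q_2* = 0.001837·156.6434 = 0.2877.
Expenditure on q_1: 0.6·156.6434 = 93.986; share = 0.979.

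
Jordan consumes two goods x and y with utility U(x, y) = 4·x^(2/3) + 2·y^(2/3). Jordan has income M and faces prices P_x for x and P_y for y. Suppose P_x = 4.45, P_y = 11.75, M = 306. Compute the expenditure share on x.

With the ratio pinned down, the budget gives x* = M/(P_x + P_y·(y/x)) and y* = (y/x)·x*.
Numerically y/x = 0.00679, so x* = 306/(4.45 + 11.75·0.00679) = 67.5529 and y* = 0.00679·67.5529 = 0.4587.
Expenditure on x: 4.45·67.5529 = 300.6104; share = 0.9824.

share on x = 0.9824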